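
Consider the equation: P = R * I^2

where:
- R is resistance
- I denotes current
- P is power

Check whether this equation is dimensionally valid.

Yes

R (resistance) has dimensions [I^-2 L^2 M T^-3].
I (current) has dimensions [I].
P (power) has dimensions [L^2 M T^-3].

Left side: [L^2 M T^-3]
Right side: [L^2 M T^-3]

Both sides have the same dimensions, so the equation is dimensionally consistent.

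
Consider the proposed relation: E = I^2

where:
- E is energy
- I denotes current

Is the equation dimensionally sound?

No

E (energy) has dimensions [L^2 M T^-2].
I (current) has dimensions [I].

Left side: [L^2 M T^-2]
Right side: [I^2]

The two sides have different dimensions, so the equation is NOT dimensionally consistent.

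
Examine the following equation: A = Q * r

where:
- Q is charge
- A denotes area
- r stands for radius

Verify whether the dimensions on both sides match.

No

Q (charge) has dimensions [I T].
A (area) has dimensions [L^2].
r (radius) has dimensions [L].

Left side: [L^2]
Right side: [I L T]

The two sides have different dimensions, so the equation is NOT dimensionally consistent.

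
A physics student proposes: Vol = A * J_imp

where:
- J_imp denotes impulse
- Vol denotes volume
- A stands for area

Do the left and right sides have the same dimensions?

No

J_imp (impulse) has dimensions [L M T^-1].
Vol (volume) has dimensions [L^3].
A (area) has dimensions [L^2].

Left side: [L^3]
Right side: [L^3 M T^-1]

The two sides have different dimensions, so the equation is NOT dimensionally consistent.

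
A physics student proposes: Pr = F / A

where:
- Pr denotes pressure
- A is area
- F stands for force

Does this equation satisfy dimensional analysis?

Yes

Pr (pressure) has dimensions [L^-1 M T^-2].
A (area) has dimensions [L^2].
F (force) has dimensions [L M T^-2].

Left side: [L^-1 M T^-2]
Right side: [L^-1 M T^-2]

Both sides have the same dimensions, so the equation is dimensionally consistent.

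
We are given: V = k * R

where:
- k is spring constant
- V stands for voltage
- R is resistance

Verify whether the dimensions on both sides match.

No

k (spring constant) has dimensions [M T^-2].
V (voltage) has dimensions [I^-1 L^2 M T^-3].
R (resistance) has dimensions [I^-2 L^2 M T^-3].

Left side: [I^-1 L^2 M T^-3]
Right side: [I^-2 L^2 M^2 T^-5]

The two sides have different dimensions, so the equation is NOT dimensionally consistent.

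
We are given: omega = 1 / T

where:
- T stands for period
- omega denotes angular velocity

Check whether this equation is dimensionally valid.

Yes

T (period) has dimensions [T].
omega (angular velocity) has dimensions [T^-1].

Left side: [T^-1]
Right side: [T^-1]

Both sides have the same dimensions, so the equation is dimensionally consistent.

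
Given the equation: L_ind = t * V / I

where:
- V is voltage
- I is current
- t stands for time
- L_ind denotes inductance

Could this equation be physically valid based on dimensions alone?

Yes

V (voltage) has dimensions [I^-1 L^2 M T^-3].
I (current) has dimensions [I].
t (time) has dimensions [T].
L_ind (inductance) has dimensions [I^-2 L^2 M T^-2].

Left side: [I^-2 L^2 M T^-2]
Right side: [I^-2 L^2 M T^-2]

Both sides have the same dimensions, so the equation is dimensionally consistent.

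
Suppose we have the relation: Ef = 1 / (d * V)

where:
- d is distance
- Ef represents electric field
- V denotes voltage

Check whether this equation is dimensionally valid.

No

d (distance) has dimensions [L].
Ef (electric field) has dimensions [I^-1 L M T^-3].
V (voltage) has dimensions [I^-1 L^2 M T^-3].

Left side: [I^-1 L M T^-3]
Right side: [I L^-3 M^-1 T^3]

The two sides have different dimensions, so the equation is NOT dimensionally consistent.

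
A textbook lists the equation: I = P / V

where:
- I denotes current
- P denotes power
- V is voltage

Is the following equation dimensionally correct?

Yes

I (current) has dimensions [I].
P (power) has dimensions [L^2 M T^-3].
V (voltage) has dimensions [I^-1 L^2 M T^-3].

Left side: [I]
Right side: [I]

Both sides have the same dimensions, so the equation is dimensionally consistent.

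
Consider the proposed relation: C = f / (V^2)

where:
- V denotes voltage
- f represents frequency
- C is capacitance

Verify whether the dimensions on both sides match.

No

V (voltage) has dimensions [I^-1 L^2 M T^-3].
f (frequency) has dimensions [T^-1].
C (capacitance) has dimensions [I^2 L^-2 M^-1 T^4].

Left side: [I^2 L^-2 M^-1 T^4]
Right side: [I^2 L^-4 M^-2 T^5]

The two sides have different dimensions, so the equation is NOT dimensionally consistent.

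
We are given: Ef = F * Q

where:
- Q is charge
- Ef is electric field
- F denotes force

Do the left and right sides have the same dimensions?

No

Q (charge) has dimensions [I T].
Ef (electric field) has dimensions [I^-1 L M T^-3].
F (force) has dimensions [L M T^-2].

Left side: [I^-1 L M T^-3]
Right side: [I L M T^-1]

The two sides have different dimensions, so the equation is NOT dimensionally consistent.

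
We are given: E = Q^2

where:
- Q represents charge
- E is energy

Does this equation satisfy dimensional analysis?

No

Q (charge) has dimensions [I T].
E (energy) has dimensions [L^2 M T^-2].

Left side: [L^2 M T^-2]
Right side: [I^2 T^2]

The two sides have different dimensions, so the equation is NOT dimensionally consistent.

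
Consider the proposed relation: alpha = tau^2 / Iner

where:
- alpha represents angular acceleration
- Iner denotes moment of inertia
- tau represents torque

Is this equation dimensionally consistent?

No

alpha (angular acceleration) has dimensions [T^-2].
Iner (moment of inertia) has dimensions [L^2 M].
tau (torque) has dimensions [L^2 M T^-2].

Left side: [T^-2]
Right side: [L^2 M T^-4]

The two sides have different dimensions, so the equation is NOT dimensionally consistent.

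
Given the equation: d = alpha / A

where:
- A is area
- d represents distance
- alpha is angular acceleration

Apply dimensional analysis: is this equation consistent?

No

A (area) has dimensions [L^2].
d (distance) has dimensions [L].
alpha (angular acceleration) has dimensions [T^-2].

Left side: [L]
Right side: [L^-2 T^-2]

The two sides have different dimensions, so the equation is NOT dimensionally consistent.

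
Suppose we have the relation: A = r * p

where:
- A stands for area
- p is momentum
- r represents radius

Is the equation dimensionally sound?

No

A (area) has dimensions [L^2].
p (momentum) has dimensions [L M T^-1].
r (radius) has dimensions [L].

Left side: [L^2]
Right side: [L^2 M T^-1]

The two sides have different dimensions, so the equation is NOT dimensionally consistent.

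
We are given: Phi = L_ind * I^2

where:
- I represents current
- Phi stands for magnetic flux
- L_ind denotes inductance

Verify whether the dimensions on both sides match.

No

I (current) has dimensions [I].
Phi (magnetic flux) has dimensions [I^-1 L^2 M T^-2].
L_ind (inductance) has dimensions [I^-2 L^2 M T^-2].

Left side: [I^-1 L^2 M T^-2]
Right side: [L^2 M T^-2]

The two sides have different dimensions, so the equation is NOT dimensionally consistent.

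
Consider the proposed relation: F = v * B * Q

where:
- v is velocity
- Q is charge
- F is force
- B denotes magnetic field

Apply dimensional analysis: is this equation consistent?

Yes

v (velocity) has dimensions [L T^-1].
Q (charge) has dimensions [I T].
F (force) has dimensions [L M T^-2].
B (magnetic field) has dimensions [I^-1 M T^-2].

Left side: [L M T^-2]
Right side: [L M T^-2]

Both sides have the same dimensions, so the equation is dimensionally consistent.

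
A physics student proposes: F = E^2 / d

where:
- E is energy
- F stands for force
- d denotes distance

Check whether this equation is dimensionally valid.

No

E (energy) has dimensions [L^2 M T^-2].
F (force) has dimensions [L M T^-2].
d (distance) has dimensions [L].

Left side: [L M T^-2]
Right side: [L^3 M^2 T^-4]

The two sides have different dimensions, so the equation is NOT dimensionally consistent.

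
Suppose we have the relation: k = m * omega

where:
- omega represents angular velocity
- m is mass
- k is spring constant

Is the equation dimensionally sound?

No

omega (angular velocity) has dimensions [T^-1].
m (mass) has dimensions [M].
k (spring constant) has dimensions [M T^-2].

Left side: [M T^-2]
Right side: [M T^-1]

The two sides have different dimensions, so the equation is NOT dimensionally consistent.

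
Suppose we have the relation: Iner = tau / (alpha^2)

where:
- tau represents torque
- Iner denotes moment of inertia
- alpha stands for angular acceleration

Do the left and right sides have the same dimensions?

No

tau (torque) has dimensions [L^2 M T^-2].
Iner (moment of inertia) has dimensions [L^2 M].
alpha (angular acceleration) has dimensions [T^-2].

Left side: [L^2 M]
Right side: [L^2 M T^2]

The two sides have different dimensions, so the equation is NOT dimensionally consistent.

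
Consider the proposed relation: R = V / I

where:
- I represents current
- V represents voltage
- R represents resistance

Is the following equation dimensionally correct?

Yes

I (current) has dimensions [I].
V (voltage) has dimensions [I^-1 L^2 M T^-3].
R (resistance) has dimensions [I^-2 L^2 M T^-3].

Left side: [I^-2 L^2 M T^-3]
Right side: [I^-2 L^2 M T^-3]

Both sides have the same dimensions, so the equation is dimensionally consistent.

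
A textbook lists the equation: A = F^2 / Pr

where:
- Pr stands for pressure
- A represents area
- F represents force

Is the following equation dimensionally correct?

No

Pr (pressure) has dimensions [L^-1 M T^-2].
A (area) has dimensions [L^2].
F (force) has dimensions [L M T^-2].

Left side: [L^2]
Right side: [L^3 M T^-2]

The two sides have different dimensions, so the equation is NOT dimensionally consistent.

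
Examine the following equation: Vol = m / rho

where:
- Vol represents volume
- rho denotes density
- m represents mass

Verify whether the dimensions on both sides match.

Yes

Vol (volume) has dimensions [L^3].
rho (density) has dimensions [L^-3 M].
m (mass) has dimensions [M].

Left side: [L^3]
Right side: [L^3]

Both sides have the same dimensions, so the equation is dimensionally consistent.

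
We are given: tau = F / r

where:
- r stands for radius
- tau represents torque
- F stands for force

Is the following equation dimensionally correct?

No

r (radius) has dimensions [L].
tau (torque) has dimensions [L^2 M T^-2].
F (force) has dimensions [L M T^-2].

Left side: [L^2 M T^-2]
Right side: [M T^-2]

The two sides have different dimensions, so the equation is NOT dimensionally consistent.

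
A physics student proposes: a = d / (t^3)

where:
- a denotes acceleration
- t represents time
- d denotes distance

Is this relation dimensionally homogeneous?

No

a (acceleration) has dimensions [L T^-2].
t (time) has dimensions [T].
d (distance) has dimensions [L].

Left side: [L T^-2]
Right side: [L T^-3]

The two sides have different dimensions, so the equation is NOT dimensionally consistent.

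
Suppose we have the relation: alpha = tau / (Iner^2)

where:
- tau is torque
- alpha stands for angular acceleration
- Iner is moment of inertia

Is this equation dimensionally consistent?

No

tau (torque) has dimensions [L^2 M T^-2].
alpha (angular acceleration) has dimensions [T^-2].
Iner (moment of inertia) has dimensions [L^2 M].

Left side: [T^-2]
Right side: [L^-2 M^-1 T^-2]

The two sides have different dimensions, so the equation is NOT dimensionally consistent.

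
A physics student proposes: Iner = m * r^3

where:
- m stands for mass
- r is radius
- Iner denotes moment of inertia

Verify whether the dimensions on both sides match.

No

m (mass) has dimensions [M].
r (radius) has dimensions [L].
Iner (moment of inertia) has dimensions [L^2 M].

Left side: [L^2 M]
Right side: [L^3 M]

The two sides have different dimensions, so the equation is NOT dimensionally consistent.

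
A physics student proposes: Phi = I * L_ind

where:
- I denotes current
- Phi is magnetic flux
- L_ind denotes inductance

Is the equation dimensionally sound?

Yes

I (current) has dimensions [I].
Phi (magnetic flux) has dimensions [I^-1 L^2 M T^-2].
L_ind (inductance) has dimensions [I^-2 L^2 M T^-2].

Left side: [I^-1 L^2 M T^-2]
Right side: [I^-1 L^2 M T^-2]

Both sides have the same dimensions, so the equation is dimensionally consistent.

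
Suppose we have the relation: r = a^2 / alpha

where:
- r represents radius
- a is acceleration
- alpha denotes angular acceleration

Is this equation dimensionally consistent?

No

r (radius) has dimensions [L].
a (acceleration) has dimensions [L T^-2].
alpha (angular acceleration) has dimensions [T^-2].

Left side: [L]
Right side: [L^2 T^-2]

The two sides have different dimensions, so the equation is NOT dimensionally consistent.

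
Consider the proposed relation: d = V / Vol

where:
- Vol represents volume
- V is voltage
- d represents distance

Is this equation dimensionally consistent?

No

Vol (volume) has dimensions [L^3].
V (voltage) has dimensions [I^-1 L^2 M T^-3].
d (distance) has dimensions [L].

Left side: [L]
Right side: [I^-1 L^-1 M T^-3]

The two sides have different dimensions, so the equation is NOT dimensionally consistent.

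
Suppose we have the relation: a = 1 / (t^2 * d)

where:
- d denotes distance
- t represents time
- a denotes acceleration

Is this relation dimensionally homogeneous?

No

d (distance) has dimensions [L].
t (time) has dimensions [T].
a (acceleration) has dimensions [L T^-2].

Left side: [L T^-2]
Right side: [L^-1 T^-2]

The two sides have different dimensions, so the equation is NOT dimensionally consistent.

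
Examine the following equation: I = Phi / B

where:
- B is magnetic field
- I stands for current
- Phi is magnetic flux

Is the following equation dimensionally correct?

No

B (magnetic field) has dimensions [I^-1 M T^-2].
I (current) has dimensions [I].
Phi (magnetic flux) has dimensions [I^-1 L^2 M T^-2].

Left side: [I]
Right side: [L^2]

The two sides have different dimensions, so the equation is NOT dimensionally consistent.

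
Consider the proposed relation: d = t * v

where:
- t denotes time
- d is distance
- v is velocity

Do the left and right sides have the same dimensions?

Yes

t (time) has dimensions [T].
d (distance) has dimensions [L].
v (velocity) has dimensions [L T^-1].

Left side: [L]
Right side: [L]

Both sides have the same dimensions, so the equation is dimensionally consistent.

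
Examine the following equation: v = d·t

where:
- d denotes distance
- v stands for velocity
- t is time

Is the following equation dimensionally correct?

No

d (distance) has dimensions [L].
v (velocity) has dimensions [L T^-1].
t (time) has dimensions [T].

Left side: [L T^-1]
Right side: [L T]

The two sides have different dimensions, so the equation is NOT dimensionally consistent.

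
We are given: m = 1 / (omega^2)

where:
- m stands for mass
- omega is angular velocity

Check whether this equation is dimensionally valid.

No

m (mass) has dimensions [M].
omega (angular velocity) has dimensions [T^-1].

Left side: [M]
Right side: [T^2]

The two sides have different dimensions, so the equation is NOT dimensionally consistent.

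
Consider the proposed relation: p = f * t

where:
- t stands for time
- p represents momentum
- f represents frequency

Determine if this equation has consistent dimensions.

No

t (time) has dimensions [T].
p (momentum) has dimensions [L M T^-1].
f (frequency) has dimensions [T^-1].

Left side: [L M T^-1]
Right side: [dimensionless]

The two sides have different dimensions, so the equation is NOT dimensionally consistent.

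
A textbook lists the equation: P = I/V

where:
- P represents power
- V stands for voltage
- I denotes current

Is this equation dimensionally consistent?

No

P (power) has dimensions [L^2 M T^-3].
V (voltage) has dimensions [I^-1 L^2 M T^-3].
I (current) has dimensions [I].

Left side: [L^2 M T^-3]
Right side: [I^2 L^-2 M^-1 T^3]

The two sides have different dimensions, so the equation is NOT dimensionally consistent.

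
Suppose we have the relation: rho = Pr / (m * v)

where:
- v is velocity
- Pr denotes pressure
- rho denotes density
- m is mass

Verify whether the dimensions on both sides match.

No

v (velocity) has dimensions [L T^-1].
Pr (pressure) has dimensions [L^-1 M T^-2].
rho (density) has dimensions [L^-3 M].
m (mass) has dimensions [M].

Left side: [L^-3 M]
Right side: [L^-2 T^-1]

The two sides have different dimensions, so the equation is NOT dimensionally consistent.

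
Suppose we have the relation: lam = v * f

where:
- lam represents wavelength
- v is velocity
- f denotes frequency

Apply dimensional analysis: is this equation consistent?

No

lam (wavelength) has dimensions [L].
v (velocity) has dimensions [L T^-1].
f (frequency) has dimensions [T^-1].

Left side: [L]
Right side: [L T^-2]

The two sides have different dimensions, so the equation is NOT dimensionally consistent.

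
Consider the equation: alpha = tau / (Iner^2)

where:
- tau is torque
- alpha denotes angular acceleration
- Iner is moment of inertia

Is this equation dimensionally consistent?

No

tau (torque) has dimensions [L^2 M T^-2].
alpha (angular acceleration) has dimensions [T^-2].
Iner (moment of inertia) has dimensions [L^2 M].

Left side: [T^-2]
Right side: [L^-2 M^-1 T^-2]

The two sides have different dimensions, so the equation is NOT dimensionally consistent.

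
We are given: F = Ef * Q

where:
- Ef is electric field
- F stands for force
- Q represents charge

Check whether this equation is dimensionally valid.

Yes

Ef (electric field) has dimensions [I^-1 L M T^-3].
F (force) has dimensions [L M T^-2].
Q (charge) has dimensions [I T].

Left side: [L M T^-2]
Right side: [L M T^-2]

Both sides have the same dimensions, so the equation is dimensionally consistent.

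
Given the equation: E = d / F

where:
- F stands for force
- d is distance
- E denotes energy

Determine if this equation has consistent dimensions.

No

F (force) has dimensions [L M T^-2].
d (distance) has dimensions [L].
E (energy) has dimensions [L^2 M T^-2].

Left side: [L^2 M T^-2]
Right side: [M^-1 T^2]

The two sides have different dimensions, so the equation is NOT dimensionally consistent.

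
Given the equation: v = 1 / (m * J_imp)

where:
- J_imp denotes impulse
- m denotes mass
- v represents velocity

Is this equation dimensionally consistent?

No

J_imp (impulse) has dimensions [L M T^-1].
m (mass) has dimensions [M].
v (velocity) has dimensions [L T^-1].

Left side: [L T^-1]
Right side: [L^-1 M^-2 T]

The two sides have different dimensions, so the equation is NOT dimensionally consistent.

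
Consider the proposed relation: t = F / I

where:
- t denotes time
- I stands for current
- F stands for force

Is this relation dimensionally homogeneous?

No

t (time) has dimensions [T].
I (current) has dimensions [I].
F (force) has dimensions [L M T^-2].

Left side: [T]
Right side: [I^-1 L M T^-2]

The two sides have different dimensions, so the equation is NOT dimensionally consistent.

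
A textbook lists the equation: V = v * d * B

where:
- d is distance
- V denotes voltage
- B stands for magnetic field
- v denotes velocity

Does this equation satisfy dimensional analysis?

Yes

d (distance) has dimensions [L].
V (voltage) has dimensions [I^-1 L^2 M T^-3].
B (magnetic field) has dimensions [I^-1 M T^-2].
v (velocity) has dimensions [L T^-1].

Left side: [I^-1 L^2 M T^-3]
Right side: [I^-1 L^2 M T^-3]

Both sides have the same dimensions, so the equation is dimensionally consistent.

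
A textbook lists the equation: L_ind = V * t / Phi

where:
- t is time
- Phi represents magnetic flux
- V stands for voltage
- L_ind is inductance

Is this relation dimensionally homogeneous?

No

t (time) has dimensions [T].
Phi (magnetic flux) has dimensions [I^-1 L^2 M T^-2].
V (voltage) has dimensions [I^-1 L^2 M T^-3].
L_ind (inductance) has dimensions [I^-2 L^2 M T^-2].

Left side: [I^-2 L^2 M T^-2]
Right side: [dimensionless]

The two sides have different dimensions, so the equation is NOT dimensionally consistent.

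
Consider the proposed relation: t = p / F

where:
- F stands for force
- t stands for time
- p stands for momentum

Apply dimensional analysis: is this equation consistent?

Yes

F (force) has dimensions [L M T^-2].
t (time) has dimensions [T].
p (momentum) has dimensions [L M T^-1].

Left side: [T]
Right side: [T]

Both sides have the same dimensions, so the equation is dimensionally consistent.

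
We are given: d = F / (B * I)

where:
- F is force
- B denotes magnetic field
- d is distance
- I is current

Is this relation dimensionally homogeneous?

Yes

F (force) has dimensions [L M T^-2].
B (magnetic field) has dimensions [I^-1 M T^-2].
d (distance) has dimensions [L].
I (current) has dimensions [I].

Left side: [L]
Right side: [L]

Both sides have the same dimensions, so the equation is dimensionally consistent.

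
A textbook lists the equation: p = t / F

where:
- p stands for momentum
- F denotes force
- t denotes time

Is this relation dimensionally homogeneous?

No

p (momentum) has dimensions [L M T^-1].
F (force) has dimensions [L M T^-2].
t (time) has dimensions [T].

Left side: [L M T^-1]
Right side: [L^-1 M^-1 T^3]

The two sides have different dimensions, so the equation is NOT dimensionally consistent.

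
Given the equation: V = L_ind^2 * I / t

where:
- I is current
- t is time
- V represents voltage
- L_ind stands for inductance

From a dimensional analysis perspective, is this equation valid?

No

I (current) has dimensions [I].
t (time) has dimensions [T].
V (voltage) has dimensions [I^-1 L^2 M T^-3].
L_ind (inductance) has dimensions [I^-2 L^2 M T^-2].

Left side: [I^-1 L^2 M T^-3]
Right side: [I^-3 L^4 M^2 T^-5]

The two sides have different dimensions, so the equation is NOT dimensionally consistent.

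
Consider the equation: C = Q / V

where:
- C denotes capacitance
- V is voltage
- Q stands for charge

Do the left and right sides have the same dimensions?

Yes

C (capacitance) has dimensions [I^2 L^-2 M^-1 T^4].
V (voltage) has dimensions [I^-1 L^2 M T^-3].
Q (charge) has dimensions [I T].

Left side: [I^2 L^-2 M^-1 T^4]
Right side: [I^2 L^-2 M^-1 T^4]

Both sides have the same dimensions, so the equation is dimensionally consistent.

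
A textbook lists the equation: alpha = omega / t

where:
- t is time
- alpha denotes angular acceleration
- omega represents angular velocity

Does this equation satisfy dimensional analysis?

Yes

t (time) has dimensions [T].
alpha (angular acceleration) has dimensions [T^-2].
omega (angular velocity) has dimensions [T^-1].

Left side: [T^-2]
Right side: [T^-2]

Both sides have the same dimensions, so the equation is dimensionally consistent.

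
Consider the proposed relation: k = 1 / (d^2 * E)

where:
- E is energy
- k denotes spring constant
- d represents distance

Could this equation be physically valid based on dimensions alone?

No

E (energy) has dimensions [L^2 M T^-2].
k (spring constant) has dimensions [M T^-2].
d (distance) has dimensions [L].

Left side: [M T^-2]
Right side: [L^-4 M^-1 T^2]

The two sides have different dimensions, so the equation is NOT dimensionally consistent.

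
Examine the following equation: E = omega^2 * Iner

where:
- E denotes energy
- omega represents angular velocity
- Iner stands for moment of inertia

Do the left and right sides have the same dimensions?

Yes

E (energy) has dimensions [L^2 M T^-2].
omega (angular velocity) has dimensions [T^-1].
Iner (moment of inertia) has dimensions [L^2 M].

Left side: [L^2 M T^-2]
Right side: [L^2 M T^-2]

Both sides have the same dimensions, so the equation is dimensionally consistent.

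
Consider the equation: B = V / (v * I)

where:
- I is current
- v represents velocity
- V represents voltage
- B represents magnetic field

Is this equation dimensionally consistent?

No

I (current) has dimensions [I].
v (velocity) has dimensions [L T^-1].
V (voltage) has dimensions [I^-1 L^2 M T^-3].
B (magnetic field) has dimensions [I^-1 M T^-2].

Left side: [I^-1 M T^-2]
Right side: [I^-2 L M T^-2]

The two sides have different dimensions, so the equation is NOT dimensionally consistent.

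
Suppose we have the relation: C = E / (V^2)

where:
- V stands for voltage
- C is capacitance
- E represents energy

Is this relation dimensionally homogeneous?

Yes

V (voltage) has dimensions [I^-1 L^2 M T^-3].
C (capacitance) has dimensions [I^2 L^-2 M^-1 T^4].
E (energy) has dimensions [L^2 M T^-2].

Left side: [I^2 L^-2 M^-1 T^4]
Right side: [I^2 L^-2 M^-1 T^4]

Both sides have the same dimensions, so the equation is dimensionally consistent.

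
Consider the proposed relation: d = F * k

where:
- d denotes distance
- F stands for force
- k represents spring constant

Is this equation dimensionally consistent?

No

d (distance) has dimensions [L].
F (force) has dimensions [L M T^-2].
k (spring constant) has dimensions [M T^-2].

Left side: [L]
Right side: [L M^2 T^-4]

The two sides have different dimensions, so the equation is NOT dimensionally consistent.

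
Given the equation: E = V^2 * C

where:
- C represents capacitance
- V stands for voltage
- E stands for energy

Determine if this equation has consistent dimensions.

Yes

C (capacitance) has dimensions [I^2 L^-2 M^-1 T^4].
V (voltage) has dimensions [I^-1 L^2 M T^-3].
E (energy) has dimensions [L^2 M T^-2].

Left side: [L^2 M T^-2]
Right side: [L^2 M T^-2]

Both sides have the same dimensions, so the equation is dimensionally consistent.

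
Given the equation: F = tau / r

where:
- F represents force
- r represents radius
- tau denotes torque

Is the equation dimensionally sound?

Yes

F (force) has dimensions [L M T^-2].
r (radius) has dimensions [L].
tau (torque) has dimensions [L^2 M T^-2].

Left side: [L M T^-2]
Right side: [L M T^-2]

Both sides have the same dimensions, so the equation is dimensionally consistent.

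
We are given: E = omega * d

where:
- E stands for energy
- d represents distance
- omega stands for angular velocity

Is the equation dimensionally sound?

No

E (energy) has dimensions [L^2 M T^-2].
d (distance) has dimensions [L].
omega (angular velocity) has dimensions [T^-1].

Left side: [L^2 M T^-2]
Right side: [L T^-1]

The two sides have different dimensions, so the equation is NOT dimensionally consistent.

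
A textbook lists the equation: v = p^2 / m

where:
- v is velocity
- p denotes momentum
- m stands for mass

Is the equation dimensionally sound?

No

v (velocity) has dimensions [L T^-1].
p (momentum) has dimensions [L M T^-1].
m (mass) has dimensions [M].

Left side: [L T^-1]
Right side: [L^2 M T^-2]

The two sides have different dimensions, so the equation is NOT dimensionally consistent.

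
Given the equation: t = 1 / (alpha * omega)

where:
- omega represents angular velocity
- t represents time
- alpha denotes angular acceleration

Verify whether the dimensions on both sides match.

No

omega (angular velocity) has dimensions [T^-1].
t (time) has dimensions [T].
alpha (angular acceleration) has dimensions [T^-2].

Left side: [T]
Right side: [T^3]

The two sides have different dimensions, so the equation is NOT dimensionally consistent.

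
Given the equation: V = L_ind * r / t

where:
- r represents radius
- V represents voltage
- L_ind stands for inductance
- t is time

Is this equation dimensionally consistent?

No

r (radius) has dimensions [L].
V (voltage) has dimensions [I^-1 L^2 M T^-3].
L_ind (inductance) has dimensions [I^-2 L^2 M T^-2].
t (time) has dimensions [T].

Left side: [I^-1 L^2 M T^-3]
Right side: [I^-2 L^3 M T^-3]

The two sides have different dimensions, so the equation is NOT dimensionally consistent.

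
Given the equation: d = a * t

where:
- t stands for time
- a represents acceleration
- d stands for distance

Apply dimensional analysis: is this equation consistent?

No

t (time) has dimensions [T].
a (acceleration) has dimensions [L T^-2].
d (distance) has dimensions [L].

Left side: [L]
Right side: [L T^-1]

The two sides have different dimensions, so the equation is NOT dimensionally consistent.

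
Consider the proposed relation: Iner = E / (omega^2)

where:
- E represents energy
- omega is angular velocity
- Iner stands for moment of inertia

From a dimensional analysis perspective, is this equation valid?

Yes

E (energy) has dimensions [L^2 M T^-2].
omega (angular velocity) has dimensions [T^-1].
Iner (moment of inertia) has dimensions [L^2 M].

Left side: [L^2 M]
Right side: [L^2 M]

Both sides have the same dimensions, so the equation is dimensionally consistent.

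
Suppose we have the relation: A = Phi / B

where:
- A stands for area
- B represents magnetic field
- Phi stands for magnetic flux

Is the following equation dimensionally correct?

Yes

A (area) has dimensions [L^2].
B (magnetic field) has dimensions [I^-1 M T^-2].
Phi (magnetic flux) has dimensions [I^-1 L^2 M T^-2].

Left side: [L^2]
Right side: [L^2]

Both sides have the same dimensions, so the equation is dimensionally consistent.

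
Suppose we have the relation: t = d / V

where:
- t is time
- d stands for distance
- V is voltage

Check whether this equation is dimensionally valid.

No

t (time) has dimensions [T].
d (distance) has dimensions [L].
V (voltage) has dimensions [I^-1 L^2 M T^-3].

Left side: [T]
Right side: [I L^-1 M^-1 T^3]

The two sides have different dimensions, so the equation is NOT dimensionally consistent.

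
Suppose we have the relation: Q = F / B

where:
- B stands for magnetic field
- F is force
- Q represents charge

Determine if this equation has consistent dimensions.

No

B (magnetic field) has dimensions [I^-1 M T^-2].
F (force) has dimensions [L M T^-2].
Q (charge) has dimensions [I T].

Left side: [I T]
Right side: [I L]

The two sides have different dimensions, so the equation is NOT dimensionally consistent.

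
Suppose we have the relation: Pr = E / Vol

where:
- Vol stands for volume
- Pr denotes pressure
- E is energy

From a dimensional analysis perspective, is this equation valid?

Yes

Vol (volume) has dimensions [L^3].
Pr (pressure) has dimensions [L^-1 M T^-2].
E (energy) has dimensions [L^2 M T^-2].

Left side: [L^-1 M T^-2]
Right side: [L^-1 M T^-2]

Both sides have the same dimensions, so the equation is dimensionally consistent.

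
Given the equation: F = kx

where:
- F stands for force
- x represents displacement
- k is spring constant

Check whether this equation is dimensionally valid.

Yes

F (force) has dimensions [L M T^-2].
x (displacement) has dimensions [L].
k (spring constant) has dimensions [M T^-2].

Left side: [L M T^-2]
Right side: [L M T^-2]

Both sides have the same dimensions, so the equation is dimensionally consistent.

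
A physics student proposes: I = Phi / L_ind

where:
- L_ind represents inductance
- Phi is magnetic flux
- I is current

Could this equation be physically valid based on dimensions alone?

Yes

L_ind (inductance) has dimensions [I^-2 L^2 M T^-2].
Phi (magnetic flux) has dimensions [I^-1 L^2 M T^-2].
I (current) has dimensions [I].

Left side: [I]
Right side: [I]

Both sides have the same dimensions, so the equation is dimensionally consistent.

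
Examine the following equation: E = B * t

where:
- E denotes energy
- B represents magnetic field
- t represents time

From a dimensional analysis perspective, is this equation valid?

No

E (energy) has dimensions [L^2 M T^-2].
B (magnetic field) has dimensions [I^-1 M T^-2].
t (time) has dimensions [T].

Left side: [L^2 M T^-2]
Right side: [I^-1 M T^-1]

The two sides have different dimensions, so the equation is NOT dimensionally consistent.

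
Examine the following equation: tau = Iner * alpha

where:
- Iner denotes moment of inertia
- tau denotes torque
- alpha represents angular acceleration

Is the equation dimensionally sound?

Yes

Iner (moment of inertia) has dimensions [L^2 M].
tau (torque) has dimensions [L^2 M T^-2].
alpha (angular acceleration) has dimensions [T^-2].

Left side: [L^2 M T^-2]
Right side: [L^2 M T^-2]

Both sides have the same dimensions, so the equation is dimensionally consistent.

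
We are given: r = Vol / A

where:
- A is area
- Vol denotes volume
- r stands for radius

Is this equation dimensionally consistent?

Yes

A (area) has dimensions [L^2].
Vol (volume) has dimensions [L^3].
r (radius) has dimensions [L].

Left side: [L]
Right side: [L]

Both sides have the same dimensions, so the equation is dimensionally consistent.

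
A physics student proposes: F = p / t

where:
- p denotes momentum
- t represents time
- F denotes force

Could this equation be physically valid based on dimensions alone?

Yes

p (momentum) has dimensions [L M T^-1].
t (time) has dimensions [T].
F (force) has dimensions [L M T^-2].

Left side: [L M T^-2]
Right side: [L M T^-2]

Both sides have the same dimensions, so the equation is dimensionally consistent.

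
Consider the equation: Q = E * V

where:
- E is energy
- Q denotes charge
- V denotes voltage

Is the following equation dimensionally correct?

No

E (energy) has dimensions [L^2 M T^-2].
Q (charge) has dimensions [I T].
V (voltage) has dimensions [I^-1 L^2 M T^-3].

Left side: [I T]
Right side: [I^-1 L^4 M^2 T^-5]

The two sides have different dimensions, so the equation is NOT dimensionally consistent.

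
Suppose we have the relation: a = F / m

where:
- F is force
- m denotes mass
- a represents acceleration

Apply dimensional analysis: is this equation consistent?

Yes

F (force) has dimensions [L M T^-2].
m (mass) has dimensions [M].
a (acceleration) has dimensions [L T^-2].

Left side: [L T^-2]
Right side: [L T^-2]

Both sides have the same dimensions, so the equation is dimensionally consistent.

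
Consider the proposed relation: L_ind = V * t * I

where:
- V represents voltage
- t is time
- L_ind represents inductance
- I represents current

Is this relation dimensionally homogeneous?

No

V (voltage) has dimensions [I^-1 L^2 M T^-3].
t (time) has dimensions [T].
L_ind (inductance) has dimensions [I^-2 L^2 M T^-2].
I (current) has dimensions [I].

Left side: [I^-2 L^2 M T^-2]
Right side: [L^2 M T^-2]

The two sides have different dimensions, so the equation is NOT dimensionally consistent.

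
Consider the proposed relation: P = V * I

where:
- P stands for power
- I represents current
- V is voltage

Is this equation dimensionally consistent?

Yes

P (power) has dimensions [L^2 M T^-3].
I (current) has dimensions [I].
V (voltage) has dimensions [I^-1 L^2 M T^-3].

Left side: [L^2 M T^-3]
Right side: [L^2 M T^-3]

Both sides have the same dimensions, so the equation is dimensionally consistent.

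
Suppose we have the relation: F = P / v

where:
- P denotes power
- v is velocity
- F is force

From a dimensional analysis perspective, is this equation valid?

Yes

P (power) has dimensions [L^2 M T^-3].
v (velocity) has dimensions [L T^-1].
F (force) has dimensions [L M T^-2].

Left side: [L M T^-2]
Right side: [L M T^-2]

Both sides have the same dimensions, so the equation is dimensionally consistent.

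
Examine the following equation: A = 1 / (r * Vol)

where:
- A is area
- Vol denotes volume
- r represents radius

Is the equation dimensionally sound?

No

A (area) has dimensions [L^2].
Vol (volume) has dimensions [L^3].
r (radius) has dimensions [L].

Left side: [L^2]
Right side: [L^-4]

The two sides have different dimensions, so the equation is NOT dimensionally consistent.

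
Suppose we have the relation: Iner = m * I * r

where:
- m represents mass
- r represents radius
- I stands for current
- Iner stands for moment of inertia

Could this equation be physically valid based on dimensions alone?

No

m (mass) has dimensions [M].
r (radius) has dimensions [L].
I (current) has dimensions [I].
Iner (moment of inertia) has dimensions [L^2 M].

Left side: [L^2 M]
Right side: [I L M]

The two sides have different dimensions, so the equation is NOT dimensionally consistent.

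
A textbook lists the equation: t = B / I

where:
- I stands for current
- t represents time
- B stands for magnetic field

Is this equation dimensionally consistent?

No

I (current) has dimensions [I].
t (time) has dimensions [T].
B (magnetic field) has dimensions [I^-1 M T^-2].

Left side: [T]
Right side: [I^-2 M T^-2]

The two sides have different dimensions, so the equation is NOT dimensionally consistent.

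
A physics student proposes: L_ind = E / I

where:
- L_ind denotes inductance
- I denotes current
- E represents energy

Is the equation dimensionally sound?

No

L_ind (inductance) has dimensions [I^-2 L^2 M T^-2].
I (current) has dimensions [I].
E (energy) has dimensions [L^2 M T^-2].

Left side: [I^-2 L^2 M T^-2]
Right side: [I^-1 L^2 M T^-2]

The two sides have different dimensions, so the equation is NOT dimensionally consistent.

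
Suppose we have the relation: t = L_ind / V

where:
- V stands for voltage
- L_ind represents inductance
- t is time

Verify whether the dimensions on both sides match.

No

V (voltage) has dimensions [I^-1 L^2 M T^-3].
L_ind (inductance) has dimensions [I^-2 L^2 M T^-2].
t (time) has dimensions [T].

Left side: [T]
Right side: [I^-1 T]

The two sides have different dimensions, so the equation is NOT dimensionally consistent.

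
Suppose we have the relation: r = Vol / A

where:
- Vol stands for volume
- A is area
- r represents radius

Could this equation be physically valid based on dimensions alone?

Yes

Vol (volume) has dimensions [L^3].
A (area) has dimensions [L^2].
r (radius) has dimensions [L].

Left side: [L]
Right side: [L]

Both sides have the same dimensions, so the equation is dimensionally consistent.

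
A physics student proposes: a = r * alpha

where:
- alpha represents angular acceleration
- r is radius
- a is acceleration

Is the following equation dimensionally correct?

Yes

alpha (angular acceleration) has dimensions [T^-2].
r (radius) has dimensions [L].
a (acceleration) has dimensions [L T^-2].

Left side: [L T^-2]
Right side: [L T^-2]

Both sides have the same dimensions, so the equation is dimensionally consistent.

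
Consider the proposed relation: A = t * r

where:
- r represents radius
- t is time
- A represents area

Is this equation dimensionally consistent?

No

r (radius) has dimensions [L].
t (time) has dimensions [T].
A (area) has dimensions [L^2].

Left side: [L^2]
Right side: [L T]

The two sides have different dimensions, so the equation is NOT dimensionally consistent.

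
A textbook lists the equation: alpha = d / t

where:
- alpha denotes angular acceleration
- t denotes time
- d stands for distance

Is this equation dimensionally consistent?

No

alpha (angular acceleration) has dimensions [T^-2].
t (time) has dimensions [T].
d (distance) has dimensions [L].

Left side: [T^-2]
Right side: [L T^-1]

The two sides have different dimensions, so the equation is NOT dimensionally consistent.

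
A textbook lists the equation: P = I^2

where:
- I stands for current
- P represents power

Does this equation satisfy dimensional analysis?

No

I (current) has dimensions [I].
P (power) has dimensions [L^2 M T^-3].

Left side: [L^2 M T^-3]
Right side: [I^2]

The two sides have different dimensions, so the equation is NOT dimensionally consistent.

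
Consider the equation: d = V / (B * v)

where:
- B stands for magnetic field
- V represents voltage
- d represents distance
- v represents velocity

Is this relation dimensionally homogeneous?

Yes

B (magnetic field) has dimensions [I^-1 M T^-2].
V (voltage) has dimensions [I^-1 L^2 M T^-3].
d (distance) has dimensions [L].
v (velocity) has dimensions [L T^-1].

Left side: [L]
Right side: [L]

Both sides have the same dimensions, so the equation is dimensionally consistent.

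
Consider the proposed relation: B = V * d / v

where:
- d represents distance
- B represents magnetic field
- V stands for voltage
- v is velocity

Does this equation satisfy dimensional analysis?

No

d (distance) has dimensions [L].
B (magnetic field) has dimensions [I^-1 M T^-2].
V (voltage) has dimensions [I^-1 L^2 M T^-3].
v (velocity) has dimensions [L T^-1].

Left side: [I^-1 M T^-2]
Right side: [I^-1 L^2 M T^-2]

The two sides have different dimensions, so the equation is NOT dimensionally consistent.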